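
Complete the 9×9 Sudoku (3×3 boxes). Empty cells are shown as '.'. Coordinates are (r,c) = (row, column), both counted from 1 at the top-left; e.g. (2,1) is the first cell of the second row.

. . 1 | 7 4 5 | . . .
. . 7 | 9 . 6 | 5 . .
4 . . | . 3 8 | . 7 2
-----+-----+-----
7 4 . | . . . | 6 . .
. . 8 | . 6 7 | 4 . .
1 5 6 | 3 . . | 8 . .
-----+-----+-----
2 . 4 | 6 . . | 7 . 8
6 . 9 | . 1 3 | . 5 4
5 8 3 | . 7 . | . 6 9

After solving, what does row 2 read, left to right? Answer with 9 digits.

(2,5) = 2: row 2 has {5,6,7,9}; col 5 has {1,3,4,6,7}; box has {3,4,5,6,7,8,9} → only 2 remains.
(3,3) = 5 (sole candidate).
(3,4) = 1 (sole candidate).
(3,7) = 9 (sole candidate).
(4,3) = 2 (sole candidate).
(6,5) = 9 (sole candidate).
(6,8) = 2 (sole candidate).
(6,9) = 7 (sole candidate).
(7,2) = 1 (sole candidate).
(7,5) = 5 (sole candidate).
(7,6) = 9 (sole candidate).
(7,8) = 3 (sole candidate).
(8,2) = 7 (sole candidate).
(8,7) = 2 (sole candidate).
(9,7) = 1 (sole candidate).
(1,7) = 3 (sole candidate).
(1,8) = 8 (sole candidate).
(1,9) = 6 (sole candidate).
(2,2) = 3: row 2 has {2,5,6,7,9}; col 2 has {1,4,5,7,8}; box has {1,4,5,7} → only 3 remains.
(2,9) = 1: row 2 has {2,3,5,6,7,9}; col 9 has {2,4,6,7,8,9}; box has {2,3,5,6,7,8,9} → only 1 remains.
(3,2) = 6 (sole candidate).
(4,5) = 8 (sole candidate).
(4,6) = 1 (sole candidate).
(4,8) = 9 (sole candidate).
(5,2) = 9 (sole candidate).
(5,8) = 1 (sole candidate).
(6,6) = 4 (sole candidate).
(8,4) = 8 (sole candidate).
(9,6) = 2 (sole candidate).
(1,1) = 9 (sole candidate).
(1,2) = 2 (sole candidate).
(2,1) = 8: row 2 has {1,2,3,5,6,7,9}; col 1 has {1,2,4,5,6,7,9}; box has {1,2,3,4,5,6,7,9} → only 8 remains.
(2,8) = 4: row 2 has {1,2,3,5,6,7,8,9}; col 8 has {1,2,3,5,6,7,8,9}; box has {1,2,3,5,6,7,8,9} → only 4 remains.

837926541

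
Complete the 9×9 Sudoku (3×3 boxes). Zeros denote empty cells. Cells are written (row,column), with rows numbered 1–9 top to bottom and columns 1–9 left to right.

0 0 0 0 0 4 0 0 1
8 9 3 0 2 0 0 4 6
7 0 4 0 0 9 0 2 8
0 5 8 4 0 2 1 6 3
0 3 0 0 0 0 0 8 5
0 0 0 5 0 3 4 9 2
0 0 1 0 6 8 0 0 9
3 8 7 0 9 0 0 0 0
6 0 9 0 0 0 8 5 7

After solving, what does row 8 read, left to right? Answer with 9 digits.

(4,1) = 9: row 4 has {1,2,3,4,5,6,8}; col 1 has {3,6,7,8}; box has {3,5,8} → only 9 remains.
(4,5) = 7: row 4 has {1,2,3,4,5,6,8,9}; col 5 has {2,6,9}; box has {2,3,4,5} → only 7 remains.
(5,5) = 1: row 5 has {3,5,8}; col 5 has {2,6,7,9}; box has {2,3,4,5,7} → only 1 remains.
(5,6) = 6: row 5 has {1,3,5,8}; col 6 has {2,3,4,8,9}; box has {1,2,3,4,5,7} → only 6 remains.
(5,7) = 7: row 5 has {1,3,5,6,8}; col 7 has {1,4,8}; box has {1,2,3,4,5,6,8,9} → only 7 remains.
(6,1) = 1: row 6 has {2,3,4,5,9}; col 1 has {3,6,7,8,9}; box has {3,5,8,9} → only 1 remains.
(6,3) = 6: row 6 has {1,2,3,4,5,9}; col 3 has {1,3,4,7,8,9}; box has {1,3,5,8,9} → only 6 remains.
(6,5) = 8: row 6 has {1,2,3,4,5,6,9}; col 5 has {1,2,6,7,9}; box has {1,2,3,4,5,6,7} → only 8 remains.
(7,8) = 3: row 7 has {1,6,8,9}; col 8 has {2,4,5,6,8,9}; box has {5,7,8,9} → only 3 remains.
(8,8) = 1: row 8 has {3,7,8,9}; col 8 has {2,3,4,5,6,8,9}; box has {3,5,7,8,9} → only 1 remains.
(8,9) = 4: row 8 has {1,3,7,8,9}; col 9 has {1,2,3,5,6,7,8,9}; box has {1,3,5,7,8,9} → only 4 remains.
(9,6) = 1: row 9 has {5,6,7,8,9}; col 6 has {2,3,4,6,8,9}; box has {6,8,9} → only 1 remains.
(1,8) = 7: row 1 has {1,4}; col 8 has {1,2,3,4,5,6,8,9}; box has {1,2,4,6,8} → only 7 remains.
(2,7) = 5: row 2 has {2,3,4,6,8,9}; col 7 has {1,4,7,8}; box has {1,2,4,6,7,8} → only 5 remains.
(3,7) = 3: row 3 has {2,4,7,8,9}; col 7 has {1,4,5,7,8}; box has {1,2,4,5,6,7,8} → only 3 remains.
(5,3) = 2: row 5 has {1,3,5,6,7,8}; col 3 has {1,3,4,6,7,8,9}; box has {1,3,5,6,8,9} → only 2 remains.
(5,4) = 9: row 5 has {1,2,3,5,6,7,8}; col 4 has {4,5}; box has {1,2,3,4,5,6,7,8} → only 9 remains.
(6,2) = 7: row 6 has {1,2,3,4,5,6,8,9}; col 2 has {3,5,8,9}; box has {1,2,3,5,6,8,9} → only 7 remains.
(7,7) = 2: row 7 has {1,3,6,8,9}; col 7 has {1,3,4,5,7,8}; box has {1,3,4,5,7,8,9} → only 2 remains.
(8,4) = 2: row 8 has {1,3,4,7,8,9}; col 4 has {4,5,9}; box has {1,6,8,9} → only 2 remains.
(8,6) = 5: row 8 has {1,2,3,4,7,8,9}; col 6 has {1,2,3,4,6,8,9}; box has {1,2,6,8,9} → only 5 remains.
(8,7) = 6: row 8 has {1,2,3,4,5,7,8,9}; col 7 has {1,2,3,4,5,7,8}; box has {1,2,3,4,5,7,8,9} → only 6 remains.

387295614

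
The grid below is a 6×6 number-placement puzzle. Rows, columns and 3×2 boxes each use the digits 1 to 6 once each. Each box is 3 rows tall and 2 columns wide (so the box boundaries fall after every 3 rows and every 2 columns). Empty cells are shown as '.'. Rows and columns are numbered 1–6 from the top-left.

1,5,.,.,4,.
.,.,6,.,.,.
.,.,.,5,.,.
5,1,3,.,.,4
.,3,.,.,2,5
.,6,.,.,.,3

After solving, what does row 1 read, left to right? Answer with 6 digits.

152346

row 1, column 3 = 2: row 1 has {1,4,5}; col 3 has {3,6}; box has {5,6} → only 2 remains.
row 1, column 4 = 3: row 1 has {1,2,4,5}; col 4 has {5}; box has {2,5,6} → only 3 remains.
row 1, column 6 = 6: row 1 has {1,2,3,4,5}; col 6 has {3,4,5}; box has {4} → only 6 remains.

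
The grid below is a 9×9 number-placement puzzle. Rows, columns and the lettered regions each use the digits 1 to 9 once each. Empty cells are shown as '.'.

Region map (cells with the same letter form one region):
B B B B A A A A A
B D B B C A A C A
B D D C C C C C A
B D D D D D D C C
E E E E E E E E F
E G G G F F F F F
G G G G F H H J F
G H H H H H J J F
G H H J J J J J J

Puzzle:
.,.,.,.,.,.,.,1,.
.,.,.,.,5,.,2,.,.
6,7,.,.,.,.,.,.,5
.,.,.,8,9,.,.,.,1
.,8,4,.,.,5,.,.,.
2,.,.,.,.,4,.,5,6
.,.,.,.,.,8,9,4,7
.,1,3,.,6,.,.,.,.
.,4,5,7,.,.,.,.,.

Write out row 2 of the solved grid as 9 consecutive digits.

738159264

R8C4 = 2: row 8 has {1,3,6}; col 4 has {7,8}; region has {1,3,4,5,6,8,9} → only 2 remains.
R8C6 = 7: row 8 has {1,2,3,6}; col 6 has {4,5,8}; region has {1,2,3,4,5,6,8,9} → only 7 remains.
R3C3 = 1: in row 3, 1 can only go here (every other open cell in that row sees a 1).
R5C9 = 2: in row 5, 2 can only go here (every other open cell in that row sees a 2).
R6C3 = 7: in row 6, 7 can only go here (every other open cell in that row sees a 7).
R8C1 = 4: in row 8, 4 can only go here (every other open cell in that row sees a 4).
R4C7 = 4: in row 4, 4 can only go here (every other open cell in that row sees a 4).
R8C7 = 5: in row 8, 5 can only go here (every other open cell in that row sees a 5).
R9C6 = 1: in column 6, 1 can only go here (every other open cell in that column sees a 1).
R4C2 = 5: in region D, 5 can only go here (every other open cell in that region sees a 5).
R8C9 = 9: in region F, 9 can only go here (every other open cell in that region sees a 9).
R8C8 = 8: row 8 has {1,2,3,4,5,6,7,9}; col 8 has {1,4,5}; region has {1,4,5,7} → only 8 remains.
R9C9 = 3: row 9 has {1,4,5,7}; col 9 has {1,2,5,6,7,9}; region has {1,4,5,7,8} → only 3 remains.
R9C5 = 2: row 9 has {1,3,4,5,7}; col 5 has {5,6,9}; region has {1,3,4,5,7,8} → only 2 remains.
R9C7 = 6: row 9 has {1,2,3,4,5,7}; col 7 has {2,4,5,9}; region has {1,2,3,4,5,7,8} → only 6 remains.
R9C8 = 9: row 9 has {1,2,3,4,5,6,7}; col 8 has {1,4,5,8}; region has {1,2,3,4,5,6,7,8} → only 9 remains.
R9C1 = 8: row 9 has {1,2,3,4,5,6,7,9}; col 1 has {2,4,6}; region has {4,7} → only 8 remains.
R1C6 = 6: in row 1, 6 can only go here (every other open cell in that row sees a 6).
R2C6 = 9: in region A, 9 can only go here (every other open cell in that region sees a 9).
R2C3 = 8: row 2 has {2,5,9}; col 3 has {1,3,4,5,7}; region has {6} → only 8 remains.
R2C9 = 4: row 2 has {2,5,8,9}; col 9 has {1,2,3,5,6,7,9}; region has {1,2,5,6,9} → only 4 remains.
R1C9 = 8: row 1 has {1,6}; col 9 has {1,2,3,4,5,6,7,9}; region has {1,2,4,5,6,9} → only 8 remains.
R1C4 = 4: in row 1, 4 can only go here (every other open cell in that row sees a 4).
R1C1 = 5: in row 1, 5 can only go here (every other open cell in that row sees a 5).
R3C5 = 4: in row 3, 4 can only go here (every other open cell in that row sees a 4).
R3C4 = 9: in row 3, 9 can only go here (every other open cell in that row sees a 9).
R3C7 = 8: in row 3, 8 can only go here (every other open cell in that row sees an 8).
R5C1 = 9: in row 5, 9 can only go here (every other open cell in that row sees a 9).
R6C5 = 8: in row 6, 8 can only go here (every other open cell in that row sees an 8).
R6C2 = 9: in row 6, 9 can only go here (every other open cell in that row sees a 9).
R1C3 = 9: in row 1, 9 can only go here (every other open cell in that row sees a 9).
R1C2 = 2: in row 1, 2 can only go here (every other open cell in that row sees a 2).
R7C3 = 2: in row 7, 2 can only go here (every other open cell in that row sees a 2).
R7C4 = 5: in row 7, 5 can only go here (every other open cell in that row sees a 5).
R4C3 = 6: row 4 has {1,4,5,8,9}; col 3 has {1,2,3,4,5,7,8,9}; region has {1,4,5,7,8,9} → only 6 remains.
R2C2 = 3: row 2 has {2,4,5,8,9}; col 2 has {1,2,4,5,7,8,9}; region has {1,4,5,6,7,8,9} → only 3 remains.
R2C4 = 1: row 2 has {2,3,4,5,8,9}; col 4 has {2,4,5,7,8,9}; region has {2,4,5,6,8,9} → only 1 remains.
R4C6 = 2: row 4 has {1,4,5,6,8,9}; col 6 has {1,4,5,6,7,8,9}; region has {1,3,4,5,6,7,8,9} → only 2 remains.
R6C4 = 3: row 6 has {2,4,5,6,7,8,9}; col 4 has {1,2,4,5,7,8,9}; region has {2,4,5,7,8,9} → only 3 remains.
R6C7 = 1: row 6 has {2,3,4,5,6,7,8,9}; col 7 has {2,4,5,6,8,9}; region has {2,4,5,6,7,8,9} → only 1 remains.
R7C1 = 1: row 7 has {2,4,5,7,8,9}; col 1 has {2,4,5,6,8,9}; region has {2,3,4,5,7,8,9} → only 1 remains.
R7C2 = 6: row 7 has {1,2,4,5,7,8,9}; col 2 has {1,2,3,4,5,7,8,9}; region has {1,2,3,4,5,7,8,9} → only 6 remains.
R7C5 = 3: row 7 has {1,2,4,5,6,7,8,9}; col 5 has {2,4,5,6,8,9}; region has {1,2,4,5,6,7,8,9} → only 3 remains.
R1C5 = 7: row 1 has {1,2,4,5,6,8,9}; col 5 has {2,3,4,5,6,8,9}; region has {1,2,4,5,6,8,9} → only 7 remains.
R1C7 = 3: row 1 has {1,2,4,5,6,7,8,9}; col 7 has {1,2,4,5,6,8,9}; region has {1,2,4,5,6,7,8,9} → only 3 remains.
R2C1 = 7: row 2 has {1,2,3,4,5,8,9}; col 1 has {1,2,4,5,6,8,9}; region has {1,2,4,5,6,8,9} → only 7 remains.
R2C8 = 6: row 2 has {1,2,3,4,5,7,8,9}; col 8 has {1,4,5,8,9}; region has {1,4,5,8,9} → only 6 remains.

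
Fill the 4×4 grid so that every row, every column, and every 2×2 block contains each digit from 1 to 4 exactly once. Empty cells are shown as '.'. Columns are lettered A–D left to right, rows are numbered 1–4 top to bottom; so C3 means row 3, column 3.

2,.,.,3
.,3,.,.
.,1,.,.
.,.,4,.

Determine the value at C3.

B1 = 4 (sole candidate).
C1 = 1 (sole candidate).
A2 = 1 (sole candidate).
C2 = 2 (sole candidate).
D2 = 4 (sole candidate).
C3 = 3: row 3 has {1}; col 3 has {1,2,4}; box has {4} → only 3 remains.

3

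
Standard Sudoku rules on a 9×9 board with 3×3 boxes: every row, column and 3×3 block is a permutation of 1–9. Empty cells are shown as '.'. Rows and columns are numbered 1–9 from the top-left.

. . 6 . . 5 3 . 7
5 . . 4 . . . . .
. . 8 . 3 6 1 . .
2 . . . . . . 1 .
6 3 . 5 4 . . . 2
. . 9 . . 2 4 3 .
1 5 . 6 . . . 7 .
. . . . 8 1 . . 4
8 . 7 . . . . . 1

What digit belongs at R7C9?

3

R5C3 = 1: row 5 has {2,3,4,5,6}; col 3 has {6,7,8,9}; box has {2,3,6,9} → only 1 remains.
R6C1 = 7: row 6 has {2,3,4,9}; col 1 has {1,2,5,6,8}; box has {1,2,3,6,9} → only 7 remains.
R6C2 = 8: row 6 has {2,3,4,7,9}; col 2 has {3,5}; box has {1,2,3,6,7,9} → only 8 remains.
R6C4 = 1: row 6 has {2,3,4,7,8,9}; col 4 has {4,5,6}; box has {2,4,5} → only 1 remains.
R6C5 = 6: row 6 has {1,2,3,4,7,8,9}; col 5 has {3,4,8}; box has {1,2,4,5} → only 6 remains.
R6C9 = 5: row 6 has {1,2,3,4,6,7,8,9}; col 9 has {1,2,4,7}; box has {1,2,3,4} → only 5 remains.
R3C9 = 9: row 3 has {1,3,6,8}; col 9 has {1,2,4,5,7}; box has {1,3,7} → only 9 remains.
R4C2 = 4: row 4 has {1,2}; col 2 has {3,5,8}; box has {1,2,3,6,7,8,9} → only 4 remains.
R4C3 = 5: row 4 has {1,2,4}; col 3 has {1,6,7,8,9}; box has {1,2,3,4,6,7,8,9} → only 5 remains.
R3C1 = 4: row 3 has {1,3,6,8,9}; col 1 has {1,2,5,6,7,8}; box has {5,6,8} → only 4 remains.
R1C1 = 9: row 1 has {3,5,6,7}; col 1 has {1,2,4,5,6,7,8}; box has {4,5,6,8} → only 9 remains.
R8C1 = 3: row 8 has {1,4,8}; col 1 has {1,2,4,5,6,7,8,9}; box has {1,5,7,8} → only 3 remains.
R8C3 = 2: row 8 has {1,3,4,8}; col 3 has {1,5,6,7,8,9}; box has {1,3,5,7,8} → only 2 remains.
R2C3 = 3: row 2 has {4,5}; col 3 has {1,2,5,6,7,8,9}; box has {4,5,6,8,9} → only 3 remains.
R7C3 = 4: row 7 has {1,5,6,7}; col 3 has {1,2,3,5,6,7,8,9}; box has {1,2,3,5,7,8} → only 4 remains.
R1C8 = 4: in row 1, 4 can only go here (every other open cell in that row sees a 4).
R1C4 = 8: in row 1, 8 can only go here (every other open cell in that row sees an 8).
R3C8 = 5: in row 3, 5 can only go here (every other open cell in that row sees a 5).
R8C7 = 5: in row 8, 5 can only go here (every other open cell in that row sees a 5).
R8C4 = 7: in row 8, 7 can only go here (every other open cell in that row sees a 7).
R3C4 = 2: row 3 has {1,3,4,5,6,8,9}; col 4 has {1,4,5,6,7,8}; box has {3,4,5,6,8} → only 2 remains.
R1C5 = 1: row 1 has {3,4,5,6,7,8,9}; col 5 has {3,4,6,8}; box has {2,3,4,5,6,8} → only 1 remains.
R3C2 = 7: row 3 has {1,2,3,4,5,6,8,9}; col 2 has {3,4,5,8}; box has {3,4,5,6,8,9} → only 7 remains.
R1C2 = 2: row 1 has {1,3,4,5,6,7,8,9}; col 2 has {3,4,5,7,8}; box has {3,4,5,6,7,8,9} → only 2 remains.
R2C2 = 1: row 2 has {3,4,5}; col 2 has {2,3,4,5,7,8}; box has {2,3,4,5,6,7,8,9} → only 1 remains.
R9C6 = 4: in row 9, 4 can only go here (every other open cell in that row sees a 4).
R9C5 = 5: in row 9, 5 can only go here (every other open cell in that row sees a 5).
R9C4 = 3: in row 9, 3 can only go here (every other open cell in that row sees a 3).
R4C4 = 9: row 4 has {1,2,4,5}; col 4 has {1,2,3,4,5,6,7,8}; box has {1,2,4,5,6} → only 9 remains.
R4C5 = 7: row 4 has {1,2,4,5,9}; col 5 has {1,3,4,5,6,8}; box has {1,2,4,5,6,9} → only 7 remains.
R5C6 = 8: row 5 has {1,2,3,4,5,6}; col 6 has {1,2,4,5,6}; box has {1,2,4,5,6,7,9} → only 8 remains.
R5C8 = 9: row 5 has {1,2,3,4,5,6,8}; col 8 has {1,3,4,5,7}; box has {1,2,3,4,5} → only 9 remains.
R7C6 = 9: row 7 has {1,4,5,6,7}; col 6 has {1,2,4,5,6,8}; box has {1,3,4,5,6,7,8} → only 9 remains.
R8C8 = 6: row 8 has {1,2,3,4,5,7,8}; col 8 has {1,3,4,5,7,9}; box has {1,4,5,7} → only 6 remains.
R9C8 = 2: row 9 has {1,3,4,5,7,8}; col 8 has {1,3,4,5,6,7,9}; box has {1,4,5,6,7} → only 2 remains.
R2C5 = 9: row 2 has {1,3,4,5}; col 5 has {1,3,4,5,6,7,8}; box has {1,2,3,4,5,6,8} → only 9 remains.
R2C6 = 7: row 2 has {1,3,4,5,9}; col 6 has {1,2,4,5,6,8,9}; box has {1,2,3,4,5,6,8,9} → only 7 remains.
R2C8 = 8: row 2 has {1,3,4,5,7,9}; col 8 has {1,2,3,4,5,6,7,9}; box has {1,3,4,5,7,9} → only 8 remains.
R2C9 = 6: row 2 has {1,3,4,5,7,8,9}; col 9 has {1,2,4,5,7,9}; box has {1,3,4,5,7,8,9} → only 6 remains.
R4C6 = 3: row 4 has {1,2,4,5,7,9}; col 6 has {1,2,4,5,6,7,8,9}; box has {1,2,4,5,6,7,8,9} → only 3 remains.
R4C9 = 8: row 4 has {1,2,3,4,5,7,9}; col 9 has {1,2,4,5,6,7,9}; box has {1,2,3,4,5,9} → only 8 remains.
R5C7 = 7: row 5 has {1,2,3,4,5,6,8,9}; col 7 has {1,3,4,5}; box has {1,2,3,4,5,8,9} → only 7 remains.
R7C5 = 2: row 7 has {1,4,5,6,7,9}; col 5 has {1,3,4,5,6,7,8,9}; box has {1,3,4,5,6,7,8,9} → only 2 remains.
R7C7 = 8: row 7 has {1,2,4,5,6,7,9}; col 7 has {1,3,4,5,7}; box has {1,2,4,5,6,7} → only 8 remains.
R7C9 = 3: row 7 has {1,2,4,5,6,7,8,9}; col 9 has {1,2,4,5,6,7,8,9}; box has {1,2,4,5,6,7,8} → only 3 remains.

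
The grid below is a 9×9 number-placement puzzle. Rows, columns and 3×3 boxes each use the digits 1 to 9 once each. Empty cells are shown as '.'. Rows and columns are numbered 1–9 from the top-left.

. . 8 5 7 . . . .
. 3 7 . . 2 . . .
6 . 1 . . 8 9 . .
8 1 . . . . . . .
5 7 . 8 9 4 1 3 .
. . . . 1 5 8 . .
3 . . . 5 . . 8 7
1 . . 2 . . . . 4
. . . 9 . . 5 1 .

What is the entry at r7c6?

r2c9 = 8: in row 2, 8 can only go here (every other open cell in that row sees an 8).
r2c1 = 9: in row 2, 9 can only go here (every other open cell in that row sees a 9).
r1c6 = 9: in row 1, 9 can only go here (every other open cell in that row sees a 9).
r1c9 = 1: in row 1, 1 can only go here (every other open cell in that row sees a 1).
r1c7 = 3: in row 1, 3 can only go here (every other open cell in that row sees a 3).
r8c7 = 6: row 8 has {1,2,4}; col 7 has {1,3,5,8,9}; box has {1,4,5,7,8} → only 6 remains.
r8c8 = 9: row 8 has {1,2,4,6}; col 8 has {1,3,8}; box has {1,4,5,6,7,8} → only 9 remains.
r2c7 = 4: row 2 has {2,3,7,8,9}; col 7 has {1,3,5,6,8,9}; box has {1,3,8,9} → only 4 remains.
r7c7 = 2: row 7 has {3,5,7,8}; col 7 has {1,3,4,5,6,8,9}; box has {1,4,5,6,7,8,9} → only 2 remains.
r8c3 = 5: row 8 has {1,2,4,6,9}; col 3 has {1,7,8}; box has {1,3} → only 5 remains.
r9c9 = 3: row 9 has {1,5,9}; col 9 has {1,4,7,8}; box has {1,2,4,5,6,7,8,9} → only 3 remains.
r2c5 = 6: row 2 has {2,3,4,7,8,9}; col 5 has {1,5,7,9}; box has {2,5,7,8,9} → only 6 remains.
r2c8 = 5: row 2 has {2,3,4,6,7,8,9}; col 8 has {1,3,8,9}; box has {1,3,4,8,9} → only 5 remains.
r3c9 = 2: row 3 has {1,6,8,9}; col 9 has {1,3,4,7,8}; box has {1,3,4,5,8,9} → only 2 remains.
r4c7 = 7: row 4 has {1,8}; col 7 has {1,2,3,4,5,6,8,9}; box has {1,3,8} → only 7 remains.
r5c9 = 6: row 5 has {1,3,4,5,7,8,9}; col 9 has {1,2,3,4,7,8}; box has {1,3,7,8} → only 6 remains.
r6c9 = 9: row 6 has {1,5,8}; col 9 has {1,2,3,4,6,7,8}; box has {1,3,6,7,8} → only 9 remains.
r8c2 = 8: row 8 has {1,2,4,5,6,9}; col 2 has {1,3,7}; box has {1,3,5} → only 8 remains.
r8c5 = 3: row 8 has {1,2,4,5,6,8,9}; col 5 has {1,5,6,7,9}; box has {2,5,9} → only 3 remains.
r8c6 = 7: row 8 has {1,2,3,4,5,6,8,9}; col 6 has {2,4,5,8,9}; box has {2,3,5,9} → only 7 remains.
r9c6 = 6: row 9 has {1,3,5,9}; col 6 has {2,4,5,7,8,9}; box has {2,3,5,7,9} → only 6 remains.
r1c8 = 6: row 1 has {1,3,5,7,8,9}; col 8 has {1,3,5,8,9}; box has {1,2,3,4,5,8,9} → only 6 remains.
r2c4 = 1: row 2 has {2,3,4,5,6,7,8,9}; col 4 has {2,5,8,9}; box has {2,5,6,7,8,9} → only 1 remains.
r3c5 = 4: row 3 has {1,2,6,8,9}; col 5 has {1,3,5,6,7,9}; box has {1,2,5,6,7,8,9} → only 4 remains.
r3c8 = 7: row 3 has {1,2,4,6,8,9}; col 8 has {1,3,5,6,8,9}; box has {1,2,3,4,5,6,8,9} → only 7 remains.
r4c5 = 2: row 4 has {1,7,8}; col 5 has {1,3,4,5,6,7,9}; box has {1,4,5,8,9} → only 2 remains.
r4c6 = 3: row 4 has {1,2,7,8}; col 6 has {2,4,5,6,7,8,9}; box has {1,2,4,5,8,9} → only 3 remains.
r4c8 = 4: row 4 has {1,2,3,7,8}; col 8 has {1,3,5,6,7,8,9}; box has {1,3,6,7,8,9} → only 4 remains.
r4c9 = 5: row 4 has {1,2,3,4,7,8}; col 9 has {1,2,3,4,6,7,8,9}; box has {1,3,4,6,7,8,9} → only 5 remains.
r5c3 = 2: row 5 has {1,3,4,5,6,7,8,9}; col 3 has {1,5,7,8}; box has {1,5,7,8} → only 2 remains.
r6c1 = 4: row 6 has {1,5,8,9}; col 1 has {1,3,5,6,8,9}; box has {1,2,5,7,8} → only 4 remains.
r6c2 = 6: row 6 has {1,4,5,8,9}; col 2 has {1,3,7,8}; box has {1,2,4,5,7,8} → only 6 remains.
r6c3 = 3: row 6 has {1,4,5,6,8,9}; col 3 has {1,2,5,7,8}; box has {1,2,4,5,6,7,8} → only 3 remains.
r6c4 = 7: row 6 has {1,3,4,5,6,8,9}; col 4 has {1,2,5,8,9}; box has {1,2,3,4,5,8,9} → only 7 remains.
r6c8 = 2: row 6 has {1,3,4,5,6,7,8,9}; col 8 has {1,3,4,5,6,7,8,9}; box has {1,3,4,5,6,7,8,9} → only 2 remains.
r7c4 = 4: row 7 has {2,3,5,7,8}; col 4 has {1,2,5,7,8,9}; box has {2,3,5,6,7,9} → only 4 remains.
r7c6 = 1: row 7 has {2,3,4,5,7,8}; col 6 has {2,3,4,5,6,7,8,9}; box has {2,3,4,5,6,7,9} → only 1 remains.

1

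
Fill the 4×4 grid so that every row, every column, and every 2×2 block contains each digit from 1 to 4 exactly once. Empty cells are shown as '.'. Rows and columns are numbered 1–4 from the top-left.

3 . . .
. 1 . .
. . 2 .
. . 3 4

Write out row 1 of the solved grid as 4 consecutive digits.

3412

row 2, column 3 = 4 (sole candidate).
row 3, column 4 = 1 (sole candidate).
row 4, column 2 = 2 (sole candidate).
row 1, column 2 = 4: row 1 has {3}; col 2 has {1,2}; box has {1,3} → only 4 remains.
row 1, column 3 = 1: row 1 has {3,4}; col 3 has {2,3,4}; box has {4} → only 1 remains.
row 1, column 4 = 2: row 1 has {1,3,4}; col 4 has {1,4}; box has {1,4} → only 2 remains.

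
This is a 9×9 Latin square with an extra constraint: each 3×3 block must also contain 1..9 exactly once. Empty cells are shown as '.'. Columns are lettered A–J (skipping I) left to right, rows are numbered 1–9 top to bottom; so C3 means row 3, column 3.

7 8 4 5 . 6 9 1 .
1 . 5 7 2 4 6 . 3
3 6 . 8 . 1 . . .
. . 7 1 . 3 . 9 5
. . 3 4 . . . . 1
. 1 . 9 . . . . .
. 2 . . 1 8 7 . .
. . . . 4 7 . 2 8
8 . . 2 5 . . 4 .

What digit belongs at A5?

9

E1 = 3 (sole candidate).
J1 = 2 (sole candidate).
B2 = 9 (sole candidate).
H2 = 8 (sole candidate).
C3 = 2 (sole candidate).
E3 = 9 (sole candidate).
B4 = 4 (sole candidate).
B5 = 5 (sole candidate).
F5 = 2 (sole candidate).
G5 = 8 (sole candidate).
F6 = 5 (sole candidate).
B8 = 3 (sole candidate).
D8 = 6 (sole candidate).
B9 = 7 (sole candidate).
F9 = 9 (sole candidate).
J9 = 6 (sole candidate).
G4 = 2 (sole candidate).
D7 = 3 (sole candidate).
H7 = 5 (sole candidate).
J7 = 9 (sole candidate).
G8 = 1 (sole candidate).
C9 = 1 (sole candidate).
G9 = 3 (sole candidate).
H3 = 7 (sole candidate).
J3 = 4 (sole candidate).
A4 = 6 (sole candidate).
E4 = 8 (sole candidate).
A5 = 9: row 5 has {1,2,3,4,5,8}; col 1 has {1,3,6,7,8}; box has {1,3,4,5,6,7} → only 9 remains.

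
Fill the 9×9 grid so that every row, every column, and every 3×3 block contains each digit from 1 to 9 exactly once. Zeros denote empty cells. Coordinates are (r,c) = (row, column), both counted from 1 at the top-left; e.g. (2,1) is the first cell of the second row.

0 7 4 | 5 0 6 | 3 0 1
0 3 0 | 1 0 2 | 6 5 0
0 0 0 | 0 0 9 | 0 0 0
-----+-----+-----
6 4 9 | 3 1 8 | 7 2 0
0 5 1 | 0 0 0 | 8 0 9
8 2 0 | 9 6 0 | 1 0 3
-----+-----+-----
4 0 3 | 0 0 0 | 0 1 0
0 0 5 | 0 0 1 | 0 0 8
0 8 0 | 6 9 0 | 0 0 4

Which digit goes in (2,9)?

7

(1,5) = 8: row 1 has {1,3,4,5,6,7}; col 5 has {1,6,9}; box has {1,2,5,6,9} → only 8 remains.
(1,8) = 9: row 1 has {1,3,4,5,6,7,8}; col 8 has {1,2,5}; box has {1,3,5,6} → only 9 remains.
(2,1) = 9: row 2 has {1,2,3,5,6}; col 1 has {4,6,8}; box has {3,4,7} → only 9 remains.
(2,3) = 8: row 2 has {1,2,3,5,6,9}; col 3 has {1,3,4,5,9}; box has {3,4,7,9} → only 8 remains.
(2,9) = 7: row 2 has {1,2,3,5,6,8,9}; col 9 has {1,3,4,8,9}; box has {1,3,5,6,9} → only 7 remains.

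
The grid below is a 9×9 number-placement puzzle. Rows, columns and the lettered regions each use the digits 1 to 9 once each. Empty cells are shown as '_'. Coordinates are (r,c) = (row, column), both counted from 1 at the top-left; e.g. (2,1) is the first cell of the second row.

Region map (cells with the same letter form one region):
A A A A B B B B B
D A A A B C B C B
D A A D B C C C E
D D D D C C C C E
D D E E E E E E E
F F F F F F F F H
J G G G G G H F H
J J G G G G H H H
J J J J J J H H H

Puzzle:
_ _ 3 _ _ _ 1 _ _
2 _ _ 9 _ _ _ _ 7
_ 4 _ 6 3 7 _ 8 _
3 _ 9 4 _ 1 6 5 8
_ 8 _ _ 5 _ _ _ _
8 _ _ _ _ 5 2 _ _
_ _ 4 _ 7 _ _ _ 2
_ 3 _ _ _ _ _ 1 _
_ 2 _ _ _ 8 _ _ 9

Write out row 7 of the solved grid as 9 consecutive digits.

(3,7) = 9: row 3 has {3,4,6,7,8}; col 7 has {1,2,6}; region has {1,5,6,7,8} → only 9 remains.
(3,9) = 1: row 3 has {3,4,6,7,8,9}; col 9 has {2,7,8,9}; region has {5,8} → only 1 remains.
(4,2) = 7: row 4 has {1,3,4,5,6,8,9}; col 2 has {2,3,4,8}; region has {2,3,4,6,8,9} → only 7 remains.
(4,5) = 2: row 4 has {1,3,4,5,6,7,8,9}; col 5 has {3,5,7}; region has {1,5,6,7,8,9} → only 2 remains.
(5,1) = 1: row 5 has {5,8}; col 1 has {2,3,8}; region has {2,3,4,6,7,8,9} → only 1 remains.
(3,1) = 5: row 3 has {1,3,4,6,7,8,9}; col 1 has {1,2,3,8}; region has {1,2,3,4,6,7,8,9} → only 5 remains.
(3,3) = 2: row 3 has {1,3,4,5,6,7,8,9}; col 3 has {3,4,9}; region has {3,4,9} → only 2 remains.
Singles propagation stalls; (7,1) is still open with candidates {6,9}.
  Try (7,1) = 6: this forces (1,1)=7, (9,1)=4, (9,5)=1, (8,1)=9, (8,7)=7, (8,9)=4, (9,8)=6, (6,9)=3; then row 9 has no cell left for 3 — contradiction.
So (7,1) = 9.
(6,2) = 9 (hidden single in column 2).
Singles propagation stalls; (7,6) is still open with candidates {3,6}.
  Try (7,6) = 6: this forces (7,8)=3; then region G has no cell left for 3 — contradiction.
So (7,6) = 3.
(2,6) = 4 (sole candidate).
(2,8) = 3 (sole candidate).
(7,8) = 6: row 7 has {2,3,4,7,9}; col 8 has {1,3,5,8}; region has {2,5,8,9} → only 6 remains.
(6,9) = 6 (hidden single in row 6).
(6,4) = 3 (hidden single in row 6).
(9,7) = 3 (hidden single in row 9).
(5,9) = 3 (hidden single in row 5).
Singles propagation stalls; (7,7) is still open with candidates {5,8}.
  Try (7,7) = 5: this forces (2,7)=8; then region H has no cell left for 8 — contradiction.
So (7,7) = 8.
(2,7) = 5 (sole candidate).
(1,9) = 4 (sole candidate).
(8,9) = 5 (sole candidate).
(9,3) = 5 (hidden single in column 3).
Singles propagation stalls before every target cell is settled. Branch on (1,1) (candidates {6,7}).
  Try (1,1) = 6: then column 2 has no cell left for 6 — contradiction.
So (1,1) = 7.
(8,7) = 7 (hidden single in row 8).
(5,7) = 4 (sole candidate).
(9,8) = 4 (sole candidate).
(6,8) = 7 (sole candidate).
(9,1) = 6 (sole candidate).
(9,5) = 1 (sole candidate).
(6,3) = 1 (sole candidate).
(6,5) = 4 (sole candidate).
(8,1) = 4 (sole candidate).
(9,4) = 7 (sole candidate).
(5,4) = 2 (sole candidate).
(5,8) = 9 (sole candidate).
(8,4) = 8 (sole candidate).
(1,4) = 5 (sole candidate).
(1,8) = 2 (sole candidate).
(5,6) = 6 (sole candidate).
(7,4) = 1: row 7 has {2,3,4,6,7,8,9}; col 4 has {2,3,4,5,6,7,8,9}; region has {3,4,7,8} → only 1 remains.
(8,3) = 6 (sole candidate).
(8,5) = 9 (sole candidate).
(8,6) = 2 (sole candidate).
(1,2) = 6 (sole candidate).
(1,5) = 8 (sole candidate).
(1,6) = 9 (sole candidate).
(2,2) = 1 (sole candidate).
(2,3) = 8 (sole candidate).
(2,5) = 6 (sole candidate).
(5,3) = 7 (sole candidate).
(7,2) = 5: row 7 has {1,2,3,4,6,7,8,9}; col 2 has {1,2,3,4,6,7,8,9}; region has {1,2,3,4,6,7,8,9} → only 5 remains.

954173862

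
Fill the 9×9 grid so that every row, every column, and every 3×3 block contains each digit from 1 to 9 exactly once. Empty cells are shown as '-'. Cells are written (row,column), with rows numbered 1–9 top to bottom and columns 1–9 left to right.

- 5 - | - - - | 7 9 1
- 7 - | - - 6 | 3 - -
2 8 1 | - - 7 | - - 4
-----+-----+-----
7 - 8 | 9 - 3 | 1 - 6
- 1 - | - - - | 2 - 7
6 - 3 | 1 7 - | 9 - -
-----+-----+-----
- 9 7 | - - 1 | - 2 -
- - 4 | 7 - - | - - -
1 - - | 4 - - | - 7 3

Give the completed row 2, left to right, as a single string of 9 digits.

(1,3) = 6 (sole candidate).
(2,3) = 9: row 2 has {3,6,7}; col 3 has {1,3,4,6,7,8}; box has {1,2,5,6,7,8} → only 9 remains.
(5,3) = 5 (sole candidate).
(9,3) = 2 (sole candidate).
(2,1) = 4: row 2 has {3,6,7,9}; col 1 has {1,2,6,7}; box has {1,2,5,6,7,8,9} → only 4 remains.
(5,1) = 9 (sole candidate).
(9,2) = 6 (sole candidate).
(1,1) = 3 (sole candidate).
(8,2) = 3 (sole candidate).
(2,5) = 1: in row 2, 1 can only go here (every other open cell in that row sees a 1).
(3,5) = 9 (hidden single in row 3).
(3,4) = 3 (hidden single in row 3).
(5,8) = 3 (hidden single in row 5).
(7,5) = 3 (hidden single in row 7).
(7,7) = 4 (hidden single in row 7).
(7,4) = 6 (hidden single in row 7).
(5,4) = 8 (sole candidate).
(5,6) = 4 (sole candidate).
(1,4) = 2 (sole candidate).
(1,6) = 8 (sole candidate).
(2,4) = 5: row 2 has {1,3,4,6,7,9}; col 4 has {1,2,3,4,6,7,8,9}; box has {1,2,3,6,7,8,9} → only 5 remains.
(2,8) = 8: row 2 has {1,3,4,5,6,7,9}; col 8 has {2,3,7,9}; box has {1,3,4,7,9} → only 8 remains.
(2,9) = 2: row 2 has {1,3,4,5,6,7,8,9}; col 9 has {1,3,4,6,7}; box has {1,3,4,7,8,9} → only 2 remains.

479516382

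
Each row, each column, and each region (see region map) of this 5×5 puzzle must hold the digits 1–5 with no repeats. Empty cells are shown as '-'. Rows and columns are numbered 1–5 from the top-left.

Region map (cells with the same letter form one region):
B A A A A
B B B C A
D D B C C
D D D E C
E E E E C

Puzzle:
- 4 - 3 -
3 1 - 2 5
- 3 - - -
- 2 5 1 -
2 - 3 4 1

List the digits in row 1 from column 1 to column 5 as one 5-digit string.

54132

row 1, column 1 = 5: row 1 has {3,4}; col 1 has {2,3}; region has {1,3} → only 5 remains.
row 1, column 5 = 2: row 1 has {3,4,5}; col 5 has {1,5}; region has {3,4,5} → only 2 remains.
row 2, column 3 = 4: row 2 has {1,2,3,5}; col 3 has {3,5}; region has {1,3,5} → only 4 remains.
row 3, column 3 = 2: row 3 has {3}; col 3 has {3,4,5}; region has {1,3,4,5} → only 2 remains.
row 3, column 4 = 5: row 3 has {2,3}; col 4 has {1,2,3,4}; region has {1,2} → only 5 remains.
row 3, column 5 = 4: row 3 has {2,3,5}; col 5 has {1,2,5}; region has {1,2,5} → only 4 remains.
row 4, column 1 = 4: row 4 has {1,2,5}; col 1 has {2,3,5}; region has {2,3,5} → only 4 remains.
row 4, column 5 = 3: row 4 has {1,2,4,5}; col 5 has {1,2,4,5}; region has {1,2,4,5} → only 3 remains.
row 5, column 2 = 5: row 5 has {1,2,3,4}; col 2 has {1,2,3,4}; region has {1,2,3,4} → only 5 remains.
row 1, column 3 = 1: row 1 has {2,3,4,5}; col 3 has {2,3,4,5}; region has {2,3,4,5} → only 1 remains.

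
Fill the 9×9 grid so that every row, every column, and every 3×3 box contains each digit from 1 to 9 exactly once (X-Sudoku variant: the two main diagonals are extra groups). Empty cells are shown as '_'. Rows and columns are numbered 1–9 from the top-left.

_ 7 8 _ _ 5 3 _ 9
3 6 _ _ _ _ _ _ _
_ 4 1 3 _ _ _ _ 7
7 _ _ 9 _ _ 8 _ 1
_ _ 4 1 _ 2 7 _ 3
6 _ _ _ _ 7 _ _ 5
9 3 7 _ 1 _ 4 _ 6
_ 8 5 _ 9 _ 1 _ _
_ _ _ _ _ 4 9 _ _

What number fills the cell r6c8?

r1c1 = 2 (sole candidate).
r2c3 = 9 (sole candidate).
r3c1 = 5 (sole candidate).
r5c1 = 8 (sole candidate).
r5c5 = 5 (sole candidate).
r6c4 = 4 (sole candidate).
r6c7 = 2 (sole candidate).
r6c8 = 9: row 6 has {2,4,5,6,7}; col 8 has {}; box has {1,2,3,5,7,8} → only 9 remains.

9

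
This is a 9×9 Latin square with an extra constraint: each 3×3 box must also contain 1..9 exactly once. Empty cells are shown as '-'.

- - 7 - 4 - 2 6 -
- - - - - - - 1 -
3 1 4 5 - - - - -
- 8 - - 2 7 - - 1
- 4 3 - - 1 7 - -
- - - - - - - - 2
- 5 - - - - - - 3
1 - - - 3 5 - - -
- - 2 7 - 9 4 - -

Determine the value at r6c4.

r1c2 = 9 (sole candidate).
r1c4 = 1 (hidden single in row 1).
r1c6 = 3 (hidden single in row 1).
r2c7 = 3 (hidden single in row 2).
r2c9 = 4 (hidden single in row 2).
r2c5 = 7 (hidden single in row 2).
r2c4 = 9 (hidden single in row 2).
r3c6 = 2 (hidden single in row 3).
r3c5 = 6 (hidden single in row 3).
r2c6 = 8 (sole candidate).
r5c1 = 2 (hidden single in row 5).
r2c2 = 2 (hidden single in row 2).
r6c3 = 1 (hidden single in row 6).
r8c4 = 4 (hidden single in row 8).
r7c6 = 6 (sole candidate).
r6c6 = 4 (sole candidate).
r4c8 = 4 (hidden single in row 4).
r4c4 = 3 (hidden single in row 4).
r6c8 = 3 (hidden single in row 6).
r7c1 = 4 (hidden single in row 7).
r7c8 = 7 (hidden single in row 7).
r3c9 = 7 (hidden single in row 3).
r7c4 = 2 (hidden single in row 7).
r8c8 = 2 (hidden single in row 8).
r8c2 = 7 (hidden single in row 8).
r6c2 = 6 (sole candidate).
r6c4 = 8: row 6 has {1,2,3,4,6}; col 4 has {1,2,3,4,5,7,9}; box has {1,2,3,4,7} → only 8 remains.

8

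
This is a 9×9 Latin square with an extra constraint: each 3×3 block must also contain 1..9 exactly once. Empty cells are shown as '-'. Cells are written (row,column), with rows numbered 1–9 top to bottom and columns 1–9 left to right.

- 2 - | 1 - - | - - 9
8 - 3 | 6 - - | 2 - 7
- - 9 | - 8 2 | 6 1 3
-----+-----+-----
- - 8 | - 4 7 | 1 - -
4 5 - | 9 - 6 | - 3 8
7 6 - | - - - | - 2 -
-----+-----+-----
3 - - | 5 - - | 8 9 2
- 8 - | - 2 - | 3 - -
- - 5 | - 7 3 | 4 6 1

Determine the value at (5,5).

1

(1,7) = 5 (sole candidate).
(2,8) = 4 (sole candidate).
(3,1) = 5 (sole candidate).
(4,8) = 5 (sole candidate).
(4,9) = 6 (sole candidate).
(5,5) = 1: row 5 has {3,4,5,6,8,9}; col 5 has {2,4,7,8}; box has {4,6,7,9} → only 1 remains.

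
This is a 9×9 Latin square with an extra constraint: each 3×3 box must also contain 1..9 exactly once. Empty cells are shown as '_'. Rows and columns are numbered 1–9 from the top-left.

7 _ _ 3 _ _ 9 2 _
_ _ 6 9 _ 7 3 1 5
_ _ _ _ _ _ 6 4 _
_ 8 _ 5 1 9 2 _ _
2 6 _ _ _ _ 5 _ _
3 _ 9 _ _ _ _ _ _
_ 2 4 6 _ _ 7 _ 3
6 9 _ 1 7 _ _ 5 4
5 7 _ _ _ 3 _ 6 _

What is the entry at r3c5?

r1c9 = 8 (sole candidate).
r2c2 = 4 (sole candidate).
r3c9 = 7 (sole candidate).
r4c1 = 4 (sole candidate).
r4c3 = 7 (sole candidate).
r4c8 = 3 (sole candidate).
r4c9 = 6 (sole candidate).
r5c3 = 1 (sole candidate).
r5c9 = 9 (sole candidate).
r6c2 = 5 (sole candidate).
r6c9 = 1 (sole candidate).
r8c7 = 8 (sole candidate).
r9c3 = 8 (sole candidate).
r9c7 = 1 (sole candidate).
r9c9 = 2 (sole candidate).
r1c2 = 1 (sole candidate).
r1c3 = 5 (sole candidate).
r2c1 = 8 (sole candidate).
r2c5 = 2 (sole candidate).
r3c1 = 9 (sole candidate).
r3c2 = 3 (sole candidate).
r3c3 = 2 (sole candidate).
r3c4 = 8 (sole candidate).
r3c5 = 5: row 3 has {2,3,4,6,7,8,9}; col 5 has {1,2,7}; box has {2,3,7,8,9} → only 5 remains.

5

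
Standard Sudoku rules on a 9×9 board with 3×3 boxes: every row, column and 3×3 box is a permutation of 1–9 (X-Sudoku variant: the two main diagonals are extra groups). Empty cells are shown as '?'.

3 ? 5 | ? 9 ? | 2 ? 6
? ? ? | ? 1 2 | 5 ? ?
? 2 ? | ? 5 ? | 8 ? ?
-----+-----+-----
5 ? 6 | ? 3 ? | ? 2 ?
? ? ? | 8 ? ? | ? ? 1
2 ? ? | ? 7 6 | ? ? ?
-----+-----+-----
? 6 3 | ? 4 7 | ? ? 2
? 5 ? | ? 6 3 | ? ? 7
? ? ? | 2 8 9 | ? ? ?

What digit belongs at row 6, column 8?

row 3, column 6 = 4: row 3 has {2,5,8}; col 6 has {2,3,6,7,9}; box has {1,2,5,9} → only 4 remains.
row 4, column 6 = 1: row 4 has {2,3,5,6}; col 6 has {2,3,4,6,7,9}; box has {3,6,7,8}; anti-diagonal has {3,5,6,8} → only 1 remains.
row 5, column 5 = 2: row 5 has {1,8}; col 5 has {1,3,4,5,6,7,8,9}; box has {1,3,6,7,8}; main diagonal has {3,6}; anti-diagonal has {1,3,5,6,8} → only 2 remains.
row 5, column 6 = 5: row 5 has {1,2,8}; col 6 has {1,2,3,4,6,7,9}; box has {1,2,3,6,7,8} → only 5 remains.
row 8, column 4 = 1: row 8 has {3,5,6,7}; col 4 has {2,8}; box has {2,3,4,6,7,8,9} → only 1 remains.
row 1, column 4 = 7: row 1 has {2,3,5,6,9}; col 4 has {1,2,8}; box has {1,2,4,5,9} → only 7 remains.
row 1, column 6 = 8: row 1 has {2,3,5,6,7,9}; col 6 has {1,2,3,4,5,6,7,9}; box has {1,2,4,5,7,9} → only 8 remains.
row 7, column 4 = 5: row 7 has {2,3,4,6,7}; col 4 has {1,2,7,8}; box has {1,2,3,4,6,7,8,9} → only 5 remains.
row 8, column 3 = 2: in row 8, 2 can only go here (every other open cell in that row sees a 2).
row 9, column 9 = 5: in main diagonal, 5 can only go here (every other open cell in that diagonal sees a 5).
row 6, column 8 = 5: in row 6, 5 can only go here (every other open cell in that row sees a 5).

5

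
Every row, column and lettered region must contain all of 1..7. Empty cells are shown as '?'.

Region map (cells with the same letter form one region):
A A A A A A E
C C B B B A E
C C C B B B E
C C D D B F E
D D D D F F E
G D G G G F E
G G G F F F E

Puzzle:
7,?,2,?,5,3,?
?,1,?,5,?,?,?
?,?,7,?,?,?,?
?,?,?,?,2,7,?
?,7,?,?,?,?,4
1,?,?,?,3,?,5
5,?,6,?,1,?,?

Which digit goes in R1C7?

6

R5C5 = 6 (sole candidate).
R6C3 = 4 (sole candidate).
R6C6 = 2 (sole candidate).
R7C2 = 2 (sole candidate).
R7C6 = 4 (sole candidate).
R2C3 = 3 (sole candidate).
R2C6 = 6 (sole candidate).
R3C5 = 4 (sole candidate).
R3C6 = 1 (sole candidate).
R5C6 = 5 (sole candidate).
R6C2 = 6 (sole candidate).
R6C4 = 7 (sole candidate).
R7C4 = 3 (sole candidate).
R7C7 = 7 (sole candidate).
R1C2 = 4 (sole candidate).
R1C4 = 1 (sole candidate).
R1C7 = 6: row 1 has {1,2,3,4,5,7}; col 7 has {4,5,7}; region has {4,5,7} → only 6 remains.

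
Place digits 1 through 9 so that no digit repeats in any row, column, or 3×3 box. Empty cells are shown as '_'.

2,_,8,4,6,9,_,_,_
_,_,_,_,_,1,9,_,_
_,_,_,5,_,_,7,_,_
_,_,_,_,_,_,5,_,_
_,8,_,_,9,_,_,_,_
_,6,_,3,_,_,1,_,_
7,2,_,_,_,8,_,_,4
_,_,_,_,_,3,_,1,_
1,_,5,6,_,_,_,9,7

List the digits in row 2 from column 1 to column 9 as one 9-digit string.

row 1, column 7 = 3 (sole candidate).
row 1, column 8 = 5 (sole candidate).
row 1, column 9 = 1 (sole candidate).
row 3, column 6 = 2 (sole candidate).
row 7, column 7 = 6 (sole candidate).
row 7, column 8 = 3 (sole candidate).
row 9, column 6 = 4 (sole candidate).
row 1, column 2 = 7 (sole candidate).
row 7, column 3 = 9 (sole candidate).
row 7, column 4 = 1 (sole candidate).
row 7, column 5 = 5 (sole candidate).
row 8, column 2 = 4 (sole candidate).
row 8, column 3 = 6 (sole candidate).
row 9, column 2 = 3 (sole candidate).
row 9, column 5 = 2 (sole candidate).
row 9, column 7 = 8 (sole candidate).
row 2, column 2 = 5: row 2 has {1,9}; col 2 has {2,3,4,6,7,8}; box has {2,7,8} → only 5 remains.
row 8, column 1 = 8 (sole candidate).
row 8, column 5 = 7 (sole candidate).
row 8, column 7 = 2 (sole candidate).
row 8, column 9 = 5 (sole candidate).
row 5, column 7 = 4 (sole candidate).
row 8, column 4 = 9 (sole candidate).
row 2, column 4 = 7: in row 2, 7 can only go here (every other open cell in that row sees a 7).
row 5, column 4 = 2 (sole candidate).
row 4, column 4 = 8 (sole candidate).
row 6, column 5 = 4 (sole candidate).
row 4, column 5 = 1 (sole candidate).
row 4, column 2 = 9 (sole candidate).
row 6, column 1 = 5 (sole candidate).
row 6, column 6 = 7 (sole candidate).
row 3, column 2 = 1 (sole candidate).
row 4, column 6 = 6 (sole candidate).
row 5, column 1 = 3 (sole candidate).
row 5, column 6 = 5 (sole candidate).
row 5, column 9 = 6 (sole candidate).
row 6, column 3 = 2 (sole candidate).
row 6, column 8 = 8 (sole candidate).
row 6, column 9 = 9 (sole candidate).
row 3, column 9 = 8 (sole candidate).
row 4, column 1 = 4 (sole candidate).
row 4, column 3 = 7 (sole candidate).
row 4, column 8 = 2 (sole candidate).
row 4, column 9 = 3 (sole candidate).
row 5, column 3 = 1 (sole candidate).
row 5, column 8 = 7 (sole candidate).
row 2, column 1 = 6: row 2 has {1,5,7,9}; col 1 has {1,2,3,4,5,7,8}; box has {1,2,5,7,8} → only 6 remains.
row 2, column 8 = 4: row 2 has {1,5,6,7,9}; col 8 has {1,2,3,5,7,8,9}; box has {1,3,5,7,8,9} → only 4 remains.
row 2, column 9 = 2: row 2 has {1,4,5,6,7,9}; col 9 has {1,3,4,5,6,7,8,9}; box has {1,3,4,5,7,8,9} → only 2 remains.
row 3, column 1 = 9 (sole candidate).
row 3, column 5 = 3 (sole candidate).
row 3, column 8 = 6 (sole candidate).
row 2, column 3 = 3: row 2 has {1,2,4,5,6,7,9}; col 3 has {1,2,5,6,7,8,9}; box has {1,2,5,6,7,8,9} → only 3 remains.
row 2, column 5 = 8: row 2 has {1,2,3,4,5,6,7,9}; col 5 has {1,2,3,4,5,6,7,9}; box has {1,2,3,4,5,6,7,9} → only 8 remains.

653781942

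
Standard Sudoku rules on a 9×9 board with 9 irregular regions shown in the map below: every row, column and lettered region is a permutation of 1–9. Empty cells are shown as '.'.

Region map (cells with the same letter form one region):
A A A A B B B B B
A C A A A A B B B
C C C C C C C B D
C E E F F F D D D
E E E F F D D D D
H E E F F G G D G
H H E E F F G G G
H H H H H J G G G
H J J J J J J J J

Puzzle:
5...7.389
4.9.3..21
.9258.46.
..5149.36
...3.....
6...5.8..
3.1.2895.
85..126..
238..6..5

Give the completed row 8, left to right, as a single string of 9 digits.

854912673

r1c3 = 6 (sole candidate).
r1c4 = 2 (sole candidate).
r1c6 = 4 (sole candidate).
r2c6 = 7 (sole candidate).
r2c7 = 5 (sole candidate).
r3c9 = 7 (sole candidate).
r4c1 = 7 (sole candidate).
r4c7 = 2 (sole candidate).
r5c1 = 9 (sole candidate).
r5c5 = 6 (sole candidate).
r5c7 = 1 (sole candidate).
r5c8 = 4 (sole candidate).
r5c9 = 8 (sole candidate).
r6c4 = 7 (sole candidate).
r6c8 = 9 (sole candidate).
r7c9 = 4 (sole candidate).
r8c8 = 7: row 8 has {1,2,5,6,8}; col 8 has {2,3,4,5,6,8,9}; region has {4,5,6,8,9} → only 7 remains.
r8c9 = 3: row 8 has {1,2,5,6,7,8}; col 9 has {1,4,5,6,7,8,9}; region has {4,5,6,7,8,9} → only 3 remains.
r9c5 = 9 (sole candidate).
r9c7 = 7 (sole candidate).
r9c8 = 1 (sole candidate).
r1c2 = 1 (sole candidate).
r2c2 = 6 (sole candidate).
r2c4 = 8 (sole candidate).
r3c1 = 1 (sole candidate).
r3c6 = 3 (sole candidate).
r4c2 = 8 (sole candidate).
r5c3 = 7 (sole candidate).
r5c6 = 5 (sole candidate).
r6c6 = 1 (sole candidate).
r6c9 = 2 (sole candidate).
r7c2 = 7 (sole candidate).
r7c4 = 6 (sole candidate).
r8c3 = 4: row 8 has {1,2,3,5,6,7,8}; col 3 has {1,2,5,6,7,8,9}; region has {1,2,3,5,6,7,8} → only 4 remains.
r8c4 = 9: row 8 has {1,2,3,4,5,6,7,8}; col 4 has {1,2,3,5,6,7,8}; region has {1,2,3,4,5,6,7,8} → only 9 remains.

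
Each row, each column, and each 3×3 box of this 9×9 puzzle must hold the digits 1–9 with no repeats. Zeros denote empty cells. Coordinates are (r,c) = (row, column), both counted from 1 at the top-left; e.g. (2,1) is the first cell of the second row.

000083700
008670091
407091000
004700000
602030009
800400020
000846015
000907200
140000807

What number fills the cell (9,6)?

5

(6,2) = 7: in row 6, 7 can only go here (every other open cell in that row sees a 7).
(5,8) = 7: in row 5, 7 can only go here (every other open cell in that row sees a 7).
(5,6) = 8: in row 5, 8 can only go here (every other open cell in that row sees an 8).
(5,7) = 4: in row 5, 4 can only go here (every other open cell in that row sees a 4).
(2,6) = 4: in row 2, 4 can only go here (every other open cell in that row sees a 4).
(7,1) = 7: in row 7, 7 can only go here (every other open cell in that row sees a 7).
(7,2) = 2: in row 7, 2 can only go here (every other open cell in that row sees a 2).
(2,1) = 2: in row 2, 2 can only go here (every other open cell in that row sees a 2).
(8,5) = 1: in row 8, 1 can only go here (every other open cell in that row sees a 1).
(8,2) = 8: in row 8, 8 can only go here (every other open cell in that row sees an 8).
(9,3) = 9: in row 9, 9 can only go here (every other open cell in that row sees a 9).
(7,3) = 3: row 7 has {1,2,4,5,6,7,8}; col 3 has {2,4,7,8,9}; box has {1,2,4,7,8,9} → only 3 remains.
(7,7) = 9: row 7 has {1,2,3,4,5,6,7,8}; col 7 has {2,4,7,8}; box has {1,2,5,7,8} → only 9 remains.
(8,1) = 5: row 8 has {1,2,7,8,9}; col 1 has {1,2,4,6,7,8}; box has {1,2,3,4,7,8,9} → only 5 remains.
(8,3) = 6: row 8 has {1,2,5,7,8,9}; col 3 has {2,3,4,7,8,9}; box has {1,2,3,4,5,7,8,9} → only 6 remains.
(1,1) = 9: row 1 has {3,7,8}; col 1 has {1,2,4,5,6,7,8}; box has {2,4,7,8} → only 9 remains.
(4,1) = 3: row 4 has {4,7}; col 1 has {1,2,4,5,6,7,8,9}; box has {2,4,6,7,8} → only 3 remains.
(6,6) = 9: in row 6, 9 can only go here (every other open cell in that row sees a 9).
(4,2) = 9: in row 4, 9 can only go here (every other open cell in that row sees a 9).
(4,7) = 1: in row 4, 1 can only go here (every other open cell in that row sees a 1).
(6,3) = 1: in row 6, 1 can only go here (every other open cell in that row sees a 1).
(1,3) = 5: row 1 has {3,7,8,9}; col 3 has {1,2,3,4,6,7,8,9}; box has {2,4,7,8,9} → only 5 remains.
(1,4) = 2: row 1 has {3,5,7,8,9}; col 4 has {4,6,7,8,9}; box has {1,3,4,6,7,8,9} → only 2 remains.
(2,2) = 3: row 2 has {1,2,4,6,7,8,9}; col 2 has {2,4,7,8,9}; box has {2,4,5,7,8,9} → only 3 remains.
(2,7) = 5: row 2 has {1,2,3,4,6,7,8,9}; col 7 has {1,2,4,7,8,9}; box has {1,7,9} → only 5 remains.
(3,2) = 6: row 3 has {1,4,7,9}; col 2 has {2,3,4,7,8,9}; box has {2,3,4,5,7,8,9} → only 6 remains.
(3,4) = 5: row 3 has {1,4,6,7,9}; col 4 has {2,4,6,7,8,9}; box has {1,2,3,4,6,7,8,9} → only 5 remains.
(3,7) = 3: row 3 has {1,4,5,6,7,9}; col 7 has {1,2,4,5,7,8,9}; box has {1,5,7,9} → only 3 remains.
(3,8) = 8: row 3 has {1,3,4,5,6,7,9}; col 8 has {1,2,7,9}; box has {1,3,5,7,9} → only 8 remains.
(3,9) = 2: row 3 has {1,3,4,5,6,7,8,9}; col 9 has {1,5,7,9}; box has {1,3,5,7,8,9} → only 2 remains.
(5,2) = 5: row 5 has {2,3,4,6,7,8,9}; col 2 has {2,3,4,6,7,8,9}; box has {1,2,3,4,6,7,8,9} → only 5 remains.
(5,4) = 1: row 5 has {2,3,4,5,6,7,8,9}; col 4 has {2,4,5,6,7,8,9}; box has {3,4,7,8,9} → only 1 remains.
(6,7) = 6: row 6 has {1,2,4,7,8,9}; col 7 has {1,2,3,4,5,7,8,9}; box has {1,2,4,7,9} → only 6 remains.
(6,9) = 3: row 6 has {1,2,4,6,7,8,9}; col 9 has {1,2,5,7,9}; box has {1,2,4,6,7,9} → only 3 remains.
(8,9) = 4: row 8 has {1,2,5,6,7,8,9}; col 9 has {1,2,3,5,7,9}; box has {1,2,5,7,8,9} → only 4 remains.
(9,4) = 3: row 9 has {1,4,7,8,9}; col 4 has {1,2,4,5,6,7,8,9}; box has {1,4,6,7,8,9} → only 3 remains.
(9,8) = 6: row 9 has {1,3,4,7,8,9}; col 8 has {1,2,7,8,9}; box has {1,2,4,5,7,8,9} → only 6 remains.
(1,2) = 1: row 1 has {2,3,5,7,8,9}; col 2 has {2,3,4,5,6,7,8,9}; box has {2,3,4,5,6,7,8,9} → only 1 remains.
(1,8) = 4: row 1 has {1,2,3,5,7,8,9}; col 8 has {1,2,6,7,8,9}; box has {1,2,3,5,7,8,9} → only 4 remains.
(1,9) = 6: row 1 has {1,2,3,4,5,7,8,9}; col 9 has {1,2,3,4,5,7,9}; box has {1,2,3,4,5,7,8,9} → only 6 remains.
(4,8) = 5: row 4 has {1,3,4,7,9}; col 8 has {1,2,4,6,7,8,9}; box has {1,2,3,4,6,7,9} → only 5 remains.
(4,9) = 8: row 4 has {1,3,4,5,7,9}; col 9 has {1,2,3,4,5,6,7,9}; box has {1,2,3,4,5,6,7,9} → only 8 remains.
(6,5) = 5: row 6 has {1,2,3,4,6,7,8,9}; col 5 has {1,3,4,7,8,9}; box has {1,3,4,7,8,9} → only 5 remains.
(8,8) = 3: row 8 has {1,2,4,5,6,7,8,9}; col 8 has {1,2,4,5,6,7,8,9}; box has {1,2,4,5,6,7,8,9} → only 3 remains.
(9,5) = 2: row 9 has {1,3,4,6,7,8,9}; col 5 has {1,3,4,5,7,8,9}; box has {1,3,4,6,7,8,9} → only 2 remains.
(9,6) = 5: row 9 has {1,2,3,4,6,7,8,9}; col 6 has {1,3,4,6,7,8,9}; box has {1,2,3,4,6,7,8,9} → only 5 remains.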